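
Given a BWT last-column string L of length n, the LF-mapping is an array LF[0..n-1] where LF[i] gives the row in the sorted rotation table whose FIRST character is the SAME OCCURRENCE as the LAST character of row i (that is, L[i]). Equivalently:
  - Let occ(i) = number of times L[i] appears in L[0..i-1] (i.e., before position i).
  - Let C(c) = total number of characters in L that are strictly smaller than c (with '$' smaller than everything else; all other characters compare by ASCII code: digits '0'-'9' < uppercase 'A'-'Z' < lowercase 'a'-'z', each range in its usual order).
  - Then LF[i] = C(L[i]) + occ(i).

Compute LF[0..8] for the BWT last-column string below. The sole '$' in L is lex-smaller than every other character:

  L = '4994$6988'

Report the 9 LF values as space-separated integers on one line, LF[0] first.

Answer: 1 6 7 2 0 3 8 4 5

Derivation:
Char counts: '$':1, '4':2, '6':1, '8':2, '9':3
C (first-col start): C('$')=0, C('4')=1, C('6')=3, C('8')=4, C('9')=6
L[0]='4': occ=0, LF[0]=C('4')+0=1+0=1
L[1]='9': occ=0, LF[1]=C('9')+0=6+0=6
L[2]='9': occ=1, LF[2]=C('9')+1=6+1=7
L[3]='4': occ=1, LF[3]=C('4')+1=1+1=2
L[4]='$': occ=0, LF[4]=C('$')+0=0+0=0
L[5]='6': occ=0, LF[5]=C('6')+0=3+0=3
L[6]='9': occ=2, LF[6]=C('9')+2=6+2=8
L[7]='8': occ=0, LF[7]=C('8')+0=4+0=4
L[8]='8': occ=1, LF[8]=C('8')+1=4+1=5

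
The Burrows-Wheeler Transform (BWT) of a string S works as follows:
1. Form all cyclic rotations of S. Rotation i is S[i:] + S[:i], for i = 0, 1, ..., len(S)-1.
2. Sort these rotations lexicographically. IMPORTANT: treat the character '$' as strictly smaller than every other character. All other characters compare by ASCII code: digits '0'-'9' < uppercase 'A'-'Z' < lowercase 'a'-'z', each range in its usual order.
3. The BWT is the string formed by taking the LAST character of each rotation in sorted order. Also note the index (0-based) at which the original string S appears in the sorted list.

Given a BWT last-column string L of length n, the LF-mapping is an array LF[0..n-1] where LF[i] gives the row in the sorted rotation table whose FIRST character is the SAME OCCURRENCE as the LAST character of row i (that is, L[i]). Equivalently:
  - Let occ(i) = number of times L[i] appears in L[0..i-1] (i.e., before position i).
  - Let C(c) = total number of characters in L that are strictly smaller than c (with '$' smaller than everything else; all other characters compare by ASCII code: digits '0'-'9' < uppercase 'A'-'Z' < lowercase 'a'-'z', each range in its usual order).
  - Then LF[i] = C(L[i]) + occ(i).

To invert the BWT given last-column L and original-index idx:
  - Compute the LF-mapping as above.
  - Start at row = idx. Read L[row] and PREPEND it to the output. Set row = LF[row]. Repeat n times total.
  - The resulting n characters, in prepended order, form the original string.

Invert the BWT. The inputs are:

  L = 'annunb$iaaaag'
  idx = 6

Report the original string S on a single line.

Answer: bananaiguana$

Derivation:
LF mapping: 1 9 10 12 11 6 0 8 2 3 4 5 7
Walk LF starting at row 6, prepending L[row]:
  step 1: row=6, L[6]='$', prepend. Next row=LF[6]=0
  step 2: row=0, L[0]='a', prepend. Next row=LF[0]=1
  step 3: row=1, L[1]='n', prepend. Next row=LF[1]=9
  step 4: row=9, L[9]='a', prepend. Next row=LF[9]=3
  step 5: row=3, L[3]='u', prepend. Next row=LF[3]=12
  step 6: row=12, L[12]='g', prepend. Next row=LF[12]=7
  step 7: row=7, L[7]='i', prepend. Next row=LF[7]=8
  step 8: row=8, L[8]='a', prepend. Next row=LF[8]=2
  step 9: row=2, L[2]='n', prepend. Next row=LF[2]=10
  step 10: row=10, L[10]='a', prepend. Next row=LF[10]=4
  step 11: row=4, L[4]='n', prepend. Next row=LF[4]=11
  step 12: row=11, L[11]='a', prepend. Next row=LF[11]=5
  step 13: row=5, L[5]='b', prepend. Next row=LF[5]=6
Reversed output: bananaiguana$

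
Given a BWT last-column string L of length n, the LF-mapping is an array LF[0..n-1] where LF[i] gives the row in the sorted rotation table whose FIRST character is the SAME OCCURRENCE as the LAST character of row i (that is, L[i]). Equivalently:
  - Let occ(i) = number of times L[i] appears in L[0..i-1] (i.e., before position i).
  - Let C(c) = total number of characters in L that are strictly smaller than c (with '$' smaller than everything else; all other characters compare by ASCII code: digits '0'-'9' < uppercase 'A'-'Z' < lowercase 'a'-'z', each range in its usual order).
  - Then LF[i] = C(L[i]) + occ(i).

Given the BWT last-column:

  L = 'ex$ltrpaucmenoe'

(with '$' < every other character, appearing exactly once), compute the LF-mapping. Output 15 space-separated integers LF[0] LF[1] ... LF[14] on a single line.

Answer: 3 14 0 6 12 11 10 1 13 2 7 4 8 9 5

Derivation:
Char counts: '$':1, 'a':1, 'c':1, 'e':3, 'l':1, 'm':1, 'n':1, 'o':1, 'p':1, 'r':1, 't':1, 'u':1, 'x':1
C (first-col start): C('$')=0, C('a')=1, C('c')=2, C('e')=3, C('l')=6, C('m')=7, C('n')=8, C('o')=9, C('p')=10, C('r')=11, C('t')=12, C('u')=13, C('x')=14
L[0]='e': occ=0, LF[0]=C('e')+0=3+0=3
L[1]='x': occ=0, LF[1]=C('x')+0=14+0=14
L[2]='$': occ=0, LF[2]=C('$')+0=0+0=0
L[3]='l': occ=0, LF[3]=C('l')+0=6+0=6
L[4]='t': occ=0, LF[4]=C('t')+0=12+0=12
L[5]='r': occ=0, LF[5]=C('r')+0=11+0=11
L[6]='p': occ=0, LF[6]=C('p')+0=10+0=10
L[7]='a': occ=0, LF[7]=C('a')+0=1+0=1
L[8]='u': occ=0, LF[8]=C('u')+0=13+0=13
L[9]='c': occ=0, LF[9]=C('c')+0=2+0=2
L[10]='m': occ=0, LF[10]=C('m')+0=7+0=7
L[11]='e': occ=1, LF[11]=C('e')+1=3+1=4
L[12]='n': occ=0, LF[12]=C('n')+0=8+0=8
L[13]='o': occ=0, LF[13]=C('o')+0=9+0=9
L[14]='e': occ=2, LF[14]=C('e')+2=3+2=5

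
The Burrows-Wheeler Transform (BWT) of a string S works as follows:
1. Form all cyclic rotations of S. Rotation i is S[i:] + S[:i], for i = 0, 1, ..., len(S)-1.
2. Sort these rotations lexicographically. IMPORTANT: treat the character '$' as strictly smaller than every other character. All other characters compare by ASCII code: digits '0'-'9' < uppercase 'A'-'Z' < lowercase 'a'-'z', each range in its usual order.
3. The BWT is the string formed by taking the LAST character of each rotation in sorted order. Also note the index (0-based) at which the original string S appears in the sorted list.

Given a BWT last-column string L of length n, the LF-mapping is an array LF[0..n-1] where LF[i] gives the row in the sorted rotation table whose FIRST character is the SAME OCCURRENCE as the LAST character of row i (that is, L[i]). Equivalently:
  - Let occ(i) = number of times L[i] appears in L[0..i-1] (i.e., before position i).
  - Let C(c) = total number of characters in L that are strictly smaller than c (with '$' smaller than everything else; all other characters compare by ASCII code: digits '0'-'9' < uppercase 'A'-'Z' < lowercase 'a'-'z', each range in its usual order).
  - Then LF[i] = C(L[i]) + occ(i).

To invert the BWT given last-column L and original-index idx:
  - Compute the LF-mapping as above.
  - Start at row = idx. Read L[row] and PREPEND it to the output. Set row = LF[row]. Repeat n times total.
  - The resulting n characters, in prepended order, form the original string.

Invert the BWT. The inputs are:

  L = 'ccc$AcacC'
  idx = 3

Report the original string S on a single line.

Answer: acCcccAc$

Derivation:
LF mapping: 4 5 6 0 1 7 3 8 2
Walk LF starting at row 3, prepending L[row]:
  step 1: row=3, L[3]='$', prepend. Next row=LF[3]=0
  step 2: row=0, L[0]='c', prepend. Next row=LF[0]=4
  step 3: row=4, L[4]='A', prepend. Next row=LF[4]=1
  step 4: row=1, L[1]='c', prepend. Next row=LF[1]=5
  step 5: row=5, L[5]='c', prepend. Next row=LF[5]=7
  step 6: row=7, L[7]='c', prepend. Next row=LF[7]=8
  step 7: row=8, L[8]='C', prepend. Next row=LF[8]=2
  step 8: row=2, L[2]='c', prepend. Next row=LF[2]=6
  step 9: row=6, L[6]='a', prepend. Next row=LF[6]=3
Reversed output: acCcccAc$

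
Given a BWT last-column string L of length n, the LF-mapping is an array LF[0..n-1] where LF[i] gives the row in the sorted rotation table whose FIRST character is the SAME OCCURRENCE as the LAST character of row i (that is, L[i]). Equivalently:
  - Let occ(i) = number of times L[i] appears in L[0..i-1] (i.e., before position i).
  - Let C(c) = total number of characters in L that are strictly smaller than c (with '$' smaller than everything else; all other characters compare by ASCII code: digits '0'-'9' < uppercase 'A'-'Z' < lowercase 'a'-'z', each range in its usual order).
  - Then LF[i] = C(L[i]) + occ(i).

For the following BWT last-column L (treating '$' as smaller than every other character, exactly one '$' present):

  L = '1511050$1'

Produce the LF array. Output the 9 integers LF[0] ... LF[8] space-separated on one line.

Char counts: '$':1, '0':2, '1':4, '5':2
C (first-col start): C('$')=0, C('0')=1, C('1')=3, C('5')=7
L[0]='1': occ=0, LF[0]=C('1')+0=3+0=3
L[1]='5': occ=0, LF[1]=C('5')+0=7+0=7
L[2]='1': occ=1, LF[2]=C('1')+1=3+1=4
L[3]='1': occ=2, LF[3]=C('1')+2=3+2=5
L[4]='0': occ=0, LF[4]=C('0')+0=1+0=1
L[5]='5': occ=1, LF[5]=C('5')+1=7+1=8
L[6]='0': occ=1, LF[6]=C('0')+1=1+1=2
L[7]='$': occ=0, LF[7]=C('$')+0=0+0=0
L[8]='1': occ=3, LF[8]=C('1')+3=3+3=6

Answer: 3 7 4 5 1 8 2 0 6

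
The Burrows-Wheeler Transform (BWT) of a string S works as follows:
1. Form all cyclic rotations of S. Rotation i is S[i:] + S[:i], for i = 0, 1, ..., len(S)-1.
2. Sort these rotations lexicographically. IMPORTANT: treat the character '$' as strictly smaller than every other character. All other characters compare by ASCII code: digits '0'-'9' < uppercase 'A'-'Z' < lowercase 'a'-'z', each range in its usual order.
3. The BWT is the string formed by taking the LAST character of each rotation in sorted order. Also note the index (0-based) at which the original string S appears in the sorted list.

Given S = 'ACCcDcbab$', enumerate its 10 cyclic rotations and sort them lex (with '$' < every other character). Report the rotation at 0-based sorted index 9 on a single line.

Answer: cbab$ACCcD

Derivation:
All 10 rotations (rotation i = S[i:]+S[:i]):
  rot[0] = ACCcDcbab$
  rot[1] = CCcDcbab$A
  rot[2] = CcDcbab$AC
  rot[3] = cDcbab$ACC
  rot[4] = Dcbab$ACCc
  rot[5] = cbab$ACCcD
  rot[6] = bab$ACCcDc
  rot[7] = ab$ACCcDcb
  rot[8] = b$ACCcDcba
  rot[9] = $ACCcDcbab
Sorted (with $ < everything):
  sorted[0] = $ACCcDcbab
  sorted[1] = ACCcDcbab$
  sorted[2] = CCcDcbab$A
  sorted[3] = CcDcbab$AC
  sorted[4] = Dcbab$ACCc
  sorted[5] = ab$ACCcDcb
  sorted[6] = b$ACCcDcba
  sorted[7] = bab$ACCcDc
  sorted[8] = cDcbab$ACC
  sorted[9] = cbab$ACCcD
sorted[9] = cbab$ACCcD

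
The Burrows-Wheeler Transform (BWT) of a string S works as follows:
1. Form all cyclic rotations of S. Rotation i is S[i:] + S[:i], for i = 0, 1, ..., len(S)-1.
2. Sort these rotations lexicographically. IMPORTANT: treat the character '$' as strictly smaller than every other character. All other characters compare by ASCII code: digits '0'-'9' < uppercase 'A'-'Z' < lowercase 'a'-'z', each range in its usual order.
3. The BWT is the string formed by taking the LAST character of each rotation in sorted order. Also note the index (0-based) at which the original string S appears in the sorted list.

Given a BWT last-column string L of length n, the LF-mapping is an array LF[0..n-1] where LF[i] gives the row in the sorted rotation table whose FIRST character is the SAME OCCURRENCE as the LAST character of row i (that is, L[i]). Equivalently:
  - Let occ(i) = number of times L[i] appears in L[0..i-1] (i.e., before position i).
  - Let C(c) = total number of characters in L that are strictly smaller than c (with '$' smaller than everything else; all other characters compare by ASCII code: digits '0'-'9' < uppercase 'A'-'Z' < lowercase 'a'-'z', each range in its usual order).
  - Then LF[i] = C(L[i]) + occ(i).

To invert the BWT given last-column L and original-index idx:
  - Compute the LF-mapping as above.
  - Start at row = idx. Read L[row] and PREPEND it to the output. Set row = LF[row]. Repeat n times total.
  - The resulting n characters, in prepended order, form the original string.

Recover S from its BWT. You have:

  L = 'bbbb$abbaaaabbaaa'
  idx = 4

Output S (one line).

Answer: abaabaabbababbab$

Derivation:
LF mapping: 9 10 11 12 0 1 13 14 2 3 4 5 15 16 6 7 8
Walk LF starting at row 4, prepending L[row]:
  step 1: row=4, L[4]='$', prepend. Next row=LF[4]=0
  step 2: row=0, L[0]='b', prepend. Next row=LF[0]=9
  step 3: row=9, L[9]='a', prepend. Next row=LF[9]=3
  step 4: row=3, L[3]='b', prepend. Next row=LF[3]=12
  step 5: row=12, L[12]='b', prepend. Next row=LF[12]=15
  step 6: row=15, L[15]='a', prepend. Next row=LF[15]=7
  step 7: row=7, L[7]='b', prepend. Next row=LF[7]=14
  step 8: row=14, L[14]='a', prepend. Next row=LF[14]=6
  step 9: row=6, L[6]='b', prepend. Next row=LF[6]=13
  step 10: row=13, L[13]='b', prepend. Next row=LF[13]=16
  step 11: row=16, L[16]='a', prepend. Next row=LF[16]=8
  step 12: row=8, L[8]='a', prepend. Next row=LF[8]=2
  step 13: row=2, L[2]='b', prepend. Next row=LF[2]=11
  step 14: row=11, L[11]='a', prepend. Next row=LF[11]=5
  step 15: row=5, L[5]='a', prepend. Next row=LF[5]=1
  step 16: row=1, L[1]='b', prepend. Next row=LF[1]=10
  step 17: row=10, L[10]='a', prepend. Next row=LF[10]=4
Reversed output: abaabaabbababbab$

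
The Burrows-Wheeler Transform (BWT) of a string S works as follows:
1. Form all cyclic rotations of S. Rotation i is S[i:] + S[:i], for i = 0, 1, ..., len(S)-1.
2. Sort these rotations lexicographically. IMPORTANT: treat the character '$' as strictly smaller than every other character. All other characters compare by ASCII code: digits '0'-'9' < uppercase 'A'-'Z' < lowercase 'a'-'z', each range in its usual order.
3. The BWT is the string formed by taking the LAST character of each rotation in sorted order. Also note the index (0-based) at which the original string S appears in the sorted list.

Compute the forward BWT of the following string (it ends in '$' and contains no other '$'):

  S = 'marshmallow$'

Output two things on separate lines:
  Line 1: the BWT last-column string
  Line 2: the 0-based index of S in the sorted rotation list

Answer: wmmsalh$laro
7

Derivation:
All 12 rotations (rotation i = S[i:]+S[:i]):
  rot[0] = marshmallow$
  rot[1] = arshmallow$m
  rot[2] = rshmallow$ma
  rot[3] = shmallow$mar
  rot[4] = hmallow$mars
  rot[5] = mallow$marsh
  rot[6] = allow$marshm
  rot[7] = llow$marshma
  rot[8] = low$marshmal
  rot[9] = ow$marshmall
  rot[10] = w$marshmallo
  rot[11] = $marshmallow
Sorted (with $ < everything):
  sorted[0] = $marshmallow  (last char: 'w')
  sorted[1] = allow$marshm  (last char: 'm')
  sorted[2] = arshmallow$m  (last char: 'm')
  sorted[3] = hmallow$mars  (last char: 's')
  sorted[4] = llow$marshma  (last char: 'a')
  sorted[5] = low$marshmal  (last char: 'l')
  sorted[6] = mallow$marsh  (last char: 'h')
  sorted[7] = marshmallow$  (last char: '$')
  sorted[8] = ow$marshmall  (last char: 'l')
  sorted[9] = rshmallow$ma  (last char: 'a')
  sorted[10] = shmallow$mar  (last char: 'r')
  sorted[11] = w$marshmallo  (last char: 'o')
Last column: wmmsalh$laro
Original string S is at sorted index 7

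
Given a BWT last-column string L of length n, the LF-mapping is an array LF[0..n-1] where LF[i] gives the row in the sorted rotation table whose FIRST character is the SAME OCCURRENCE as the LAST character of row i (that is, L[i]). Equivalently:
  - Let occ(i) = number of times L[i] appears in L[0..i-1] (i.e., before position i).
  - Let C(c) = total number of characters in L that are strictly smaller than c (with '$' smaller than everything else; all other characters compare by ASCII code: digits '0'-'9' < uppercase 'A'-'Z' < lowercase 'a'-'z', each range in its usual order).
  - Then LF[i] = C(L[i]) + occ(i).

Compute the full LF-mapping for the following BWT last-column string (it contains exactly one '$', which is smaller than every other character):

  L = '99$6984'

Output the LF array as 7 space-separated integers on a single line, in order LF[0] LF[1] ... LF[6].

Answer: 4 5 0 2 6 3 1

Derivation:
Char counts: '$':1, '4':1, '6':1, '8':1, '9':3
C (first-col start): C('$')=0, C('4')=1, C('6')=2, C('8')=3, C('9')=4
L[0]='9': occ=0, LF[0]=C('9')+0=4+0=4
L[1]='9': occ=1, LF[1]=C('9')+1=4+1=5
L[2]='$': occ=0, LF[2]=C('$')+0=0+0=0
L[3]='6': occ=0, LF[3]=C('6')+0=2+0=2
L[4]='9': occ=2, LF[4]=C('9')+2=4+2=6
L[5]='8': occ=0, LF[5]=C('8')+0=3+0=3
L[6]='4': occ=0, LF[6]=C('4')+0=1+0=1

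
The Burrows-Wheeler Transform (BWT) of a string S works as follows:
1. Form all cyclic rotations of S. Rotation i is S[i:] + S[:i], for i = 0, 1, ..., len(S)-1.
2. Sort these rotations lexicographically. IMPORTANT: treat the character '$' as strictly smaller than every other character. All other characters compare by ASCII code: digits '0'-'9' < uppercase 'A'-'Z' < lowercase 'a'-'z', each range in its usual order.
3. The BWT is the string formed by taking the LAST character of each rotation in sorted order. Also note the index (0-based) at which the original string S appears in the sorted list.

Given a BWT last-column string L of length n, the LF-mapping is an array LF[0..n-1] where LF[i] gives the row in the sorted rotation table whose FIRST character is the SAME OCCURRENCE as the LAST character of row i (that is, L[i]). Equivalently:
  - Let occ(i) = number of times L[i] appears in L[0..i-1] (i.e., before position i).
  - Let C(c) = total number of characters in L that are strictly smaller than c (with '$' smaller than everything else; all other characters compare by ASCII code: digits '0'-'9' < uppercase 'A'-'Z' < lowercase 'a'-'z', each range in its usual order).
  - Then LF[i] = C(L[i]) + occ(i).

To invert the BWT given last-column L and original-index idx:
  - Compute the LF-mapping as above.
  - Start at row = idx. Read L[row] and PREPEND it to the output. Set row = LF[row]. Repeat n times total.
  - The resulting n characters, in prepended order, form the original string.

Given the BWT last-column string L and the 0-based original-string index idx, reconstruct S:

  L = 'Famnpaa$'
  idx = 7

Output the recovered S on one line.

LF mapping: 1 2 5 6 7 3 4 0
Walk LF starting at row 7, prepending L[row]:
  step 1: row=7, L[7]='$', prepend. Next row=LF[7]=0
  step 2: row=0, L[0]='F', prepend. Next row=LF[0]=1
  step 3: row=1, L[1]='a', prepend. Next row=LF[1]=2
  step 4: row=2, L[2]='m', prepend. Next row=LF[2]=5
  step 5: row=5, L[5]='a', prepend. Next row=LF[5]=3
  step 6: row=3, L[3]='n', prepend. Next row=LF[3]=6
  step 7: row=6, L[6]='a', prepend. Next row=LF[6]=4
  step 8: row=4, L[4]='p', prepend. Next row=LF[4]=7
Reversed output: panamaF$

Answer: panamaF$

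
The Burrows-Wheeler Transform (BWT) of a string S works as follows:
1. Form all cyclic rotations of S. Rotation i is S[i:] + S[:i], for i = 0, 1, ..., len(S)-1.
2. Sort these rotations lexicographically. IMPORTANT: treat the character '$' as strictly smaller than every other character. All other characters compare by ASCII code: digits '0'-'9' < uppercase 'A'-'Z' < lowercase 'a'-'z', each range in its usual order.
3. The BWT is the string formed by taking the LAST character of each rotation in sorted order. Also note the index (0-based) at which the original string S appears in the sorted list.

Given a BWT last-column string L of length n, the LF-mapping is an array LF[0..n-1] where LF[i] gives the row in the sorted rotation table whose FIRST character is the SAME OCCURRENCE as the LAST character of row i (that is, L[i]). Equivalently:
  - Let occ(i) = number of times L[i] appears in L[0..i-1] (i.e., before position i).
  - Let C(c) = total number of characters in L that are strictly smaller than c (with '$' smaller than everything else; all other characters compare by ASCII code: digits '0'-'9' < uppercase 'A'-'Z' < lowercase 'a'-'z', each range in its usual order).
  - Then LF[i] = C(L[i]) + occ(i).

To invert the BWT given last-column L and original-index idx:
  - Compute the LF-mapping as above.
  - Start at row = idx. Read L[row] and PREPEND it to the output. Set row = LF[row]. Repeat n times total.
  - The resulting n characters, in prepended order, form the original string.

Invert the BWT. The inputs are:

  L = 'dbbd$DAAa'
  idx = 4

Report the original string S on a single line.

LF mapping: 7 5 6 8 0 3 1 2 4
Walk LF starting at row 4, prepending L[row]:
  step 1: row=4, L[4]='$', prepend. Next row=LF[4]=0
  step 2: row=0, L[0]='d', prepend. Next row=LF[0]=7
  step 3: row=7, L[7]='A', prepend. Next row=LF[7]=2
  step 4: row=2, L[2]='b', prepend. Next row=LF[2]=6
  step 5: row=6, L[6]='A', prepend. Next row=LF[6]=1
  step 6: row=1, L[1]='b', prepend. Next row=LF[1]=5
  step 7: row=5, L[5]='D', prepend. Next row=LF[5]=3
  step 8: row=3, L[3]='d', prepend. Next row=LF[3]=8
  step 9: row=8, L[8]='a', prepend. Next row=LF[8]=4
Reversed output: adDbAbAd$

Answer: adDbAbAd$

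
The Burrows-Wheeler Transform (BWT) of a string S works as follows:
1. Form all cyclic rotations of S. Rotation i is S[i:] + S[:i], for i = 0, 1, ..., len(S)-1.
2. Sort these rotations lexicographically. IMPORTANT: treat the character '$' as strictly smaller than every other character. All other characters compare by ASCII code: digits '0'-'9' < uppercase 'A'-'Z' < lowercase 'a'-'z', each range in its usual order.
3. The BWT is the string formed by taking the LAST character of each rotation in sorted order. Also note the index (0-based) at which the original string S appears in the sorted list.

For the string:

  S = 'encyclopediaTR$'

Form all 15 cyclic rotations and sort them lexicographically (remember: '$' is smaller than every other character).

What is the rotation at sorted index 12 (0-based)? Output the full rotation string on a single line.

All 15 rotations (rotation i = S[i:]+S[:i]):
  rot[0] = encyclopediaTR$
  rot[1] = ncyclopediaTR$e
  rot[2] = cyclopediaTR$en
  rot[3] = yclopediaTR$enc
  rot[4] = clopediaTR$ency
  rot[5] = lopediaTR$encyc
  rot[6] = opediaTR$encycl
  rot[7] = pediaTR$encyclo
  rot[8] = ediaTR$encyclop
  rot[9] = diaTR$encyclope
  rot[10] = iaTR$encycloped
  rot[11] = aTR$encyclopedi
  rot[12] = TR$encyclopedia
  rot[13] = R$encyclopediaT
  rot[14] = $encyclopediaTR
Sorted (with $ < everything):
  sorted[0] = $encyclopediaTR
  sorted[1] = R$encyclopediaT
  sorted[2] = TR$encyclopedia
  sorted[3] = aTR$encyclopedi
  sorted[4] = clopediaTR$ency
  sorted[5] = cyclopediaTR$en
  sorted[6] = diaTR$encyclope
  sorted[7] = ediaTR$encyclop
  sorted[8] = encyclopediaTR$
  sorted[9] = iaTR$encycloped
  sorted[10] = lopediaTR$encyc
  sorted[11] = ncyclopediaTR$e
  sorted[12] = opediaTR$encycl
  sorted[13] = pediaTR$encyclo
  sorted[14] = yclopediaTR$enc
sorted[12] = opediaTR$encycl

Answer: opediaTR$encycl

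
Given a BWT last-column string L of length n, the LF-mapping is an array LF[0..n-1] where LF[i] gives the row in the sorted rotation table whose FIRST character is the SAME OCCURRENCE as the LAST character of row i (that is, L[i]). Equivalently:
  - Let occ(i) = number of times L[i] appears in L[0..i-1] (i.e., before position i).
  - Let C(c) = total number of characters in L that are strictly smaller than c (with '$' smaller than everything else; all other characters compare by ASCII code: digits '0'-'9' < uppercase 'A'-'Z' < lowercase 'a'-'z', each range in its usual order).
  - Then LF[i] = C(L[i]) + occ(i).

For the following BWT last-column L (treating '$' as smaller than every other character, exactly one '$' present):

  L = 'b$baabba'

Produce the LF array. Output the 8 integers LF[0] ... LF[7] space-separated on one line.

Answer: 4 0 5 1 2 6 7 3

Derivation:
Char counts: '$':1, 'a':3, 'b':4
C (first-col start): C('$')=0, C('a')=1, C('b')=4
L[0]='b': occ=0, LF[0]=C('b')+0=4+0=4
L[1]='$': occ=0, LF[1]=C('$')+0=0+0=0
L[2]='b': occ=1, LF[2]=C('b')+1=4+1=5
L[3]='a': occ=0, LF[3]=C('a')+0=1+0=1
L[4]='a': occ=1, LF[4]=C('a')+1=1+1=2
L[5]='b': occ=2, LF[5]=C('b')+2=4+2=6
L[6]='b': occ=3, LF[6]=C('b')+3=4+3=7
L[7]='a': occ=2, LF[7]=C('a')+2=1+2=3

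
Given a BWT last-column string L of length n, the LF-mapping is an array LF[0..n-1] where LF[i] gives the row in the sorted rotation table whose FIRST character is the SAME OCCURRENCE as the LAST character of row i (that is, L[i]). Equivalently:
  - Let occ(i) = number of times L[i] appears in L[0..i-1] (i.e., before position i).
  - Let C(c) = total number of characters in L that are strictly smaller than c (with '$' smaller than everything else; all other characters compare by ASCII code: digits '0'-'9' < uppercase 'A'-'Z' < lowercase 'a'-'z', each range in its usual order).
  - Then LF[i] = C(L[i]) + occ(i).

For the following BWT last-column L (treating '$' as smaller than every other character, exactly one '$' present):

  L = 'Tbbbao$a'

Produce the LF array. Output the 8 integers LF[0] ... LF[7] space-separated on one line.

Answer: 1 4 5 6 2 7 0 3

Derivation:
Char counts: '$':1, 'T':1, 'a':2, 'b':3, 'o':1
C (first-col start): C('$')=0, C('T')=1, C('a')=2, C('b')=4, C('o')=7
L[0]='T': occ=0, LF[0]=C('T')+0=1+0=1
L[1]='b': occ=0, LF[1]=C('b')+0=4+0=4
L[2]='b': occ=1, LF[2]=C('b')+1=4+1=5
L[3]='b': occ=2, LF[3]=C('b')+2=4+2=6
L[4]='a': occ=0, LF[4]=C('a')+0=2+0=2
L[5]='o': occ=0, LF[5]=C('o')+0=7+0=7
L[6]='$': occ=0, LF[6]=C('$')+0=0+0=0
L[7]='a': occ=1, LF[7]=C('a')+1=2+1=3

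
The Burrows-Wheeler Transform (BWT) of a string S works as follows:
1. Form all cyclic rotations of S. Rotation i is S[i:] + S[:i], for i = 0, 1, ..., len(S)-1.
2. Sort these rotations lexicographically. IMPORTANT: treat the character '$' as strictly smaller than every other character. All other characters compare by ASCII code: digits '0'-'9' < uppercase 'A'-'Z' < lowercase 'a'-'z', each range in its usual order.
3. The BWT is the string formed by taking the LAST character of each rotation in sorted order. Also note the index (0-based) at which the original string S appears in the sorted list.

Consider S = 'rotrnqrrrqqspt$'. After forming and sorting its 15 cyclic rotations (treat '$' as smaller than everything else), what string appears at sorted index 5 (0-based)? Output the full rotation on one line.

All 15 rotations (rotation i = S[i:]+S[:i]):
  rot[0] = rotrnqrrrqqspt$
  rot[1] = otrnqrrrqqspt$r
  rot[2] = trnqrrrqqspt$ro
  rot[3] = rnqrrrqqspt$rot
  rot[4] = nqrrrqqspt$rotr
  rot[5] = qrrrqqspt$rotrn
  rot[6] = rrrqqspt$rotrnq
  rot[7] = rrqqspt$rotrnqr
  rot[8] = rqqspt$rotrnqrr
  rot[9] = qqspt$rotrnqrrr
  rot[10] = qspt$rotrnqrrrq
  rot[11] = spt$rotrnqrrrqq
  rot[12] = pt$rotrnqrrrqqs
  rot[13] = t$rotrnqrrrqqsp
  rot[14] = $rotrnqrrrqqspt
Sorted (with $ < everything):
  sorted[0] = $rotrnqrrrqqspt
  sorted[1] = nqrrrqqspt$rotr
  sorted[2] = otrnqrrrqqspt$r
  sorted[3] = pt$rotrnqrrrqqs
  sorted[4] = qqspt$rotrnqrrr
  sorted[5] = qrrrqqspt$rotrn
  sorted[6] = qspt$rotrnqrrrq
  sorted[7] = rnqrrrqqspt$rot
  sorted[8] = rotrnqrrrqqspt$
  sorted[9] = rqqspt$rotrnqrr
  sorted[10] = rrqqspt$rotrnqr
  sorted[11] = rrrqqspt$rotrnq
  sorted[12] = spt$rotrnqrrrqq
  sorted[13] = t$rotrnqrrrqqsp
  sorted[14] = trnqrrrqqspt$ro
sorted[5] = qrrrqqspt$rotrn

Answer: qrrrqqspt$rotrn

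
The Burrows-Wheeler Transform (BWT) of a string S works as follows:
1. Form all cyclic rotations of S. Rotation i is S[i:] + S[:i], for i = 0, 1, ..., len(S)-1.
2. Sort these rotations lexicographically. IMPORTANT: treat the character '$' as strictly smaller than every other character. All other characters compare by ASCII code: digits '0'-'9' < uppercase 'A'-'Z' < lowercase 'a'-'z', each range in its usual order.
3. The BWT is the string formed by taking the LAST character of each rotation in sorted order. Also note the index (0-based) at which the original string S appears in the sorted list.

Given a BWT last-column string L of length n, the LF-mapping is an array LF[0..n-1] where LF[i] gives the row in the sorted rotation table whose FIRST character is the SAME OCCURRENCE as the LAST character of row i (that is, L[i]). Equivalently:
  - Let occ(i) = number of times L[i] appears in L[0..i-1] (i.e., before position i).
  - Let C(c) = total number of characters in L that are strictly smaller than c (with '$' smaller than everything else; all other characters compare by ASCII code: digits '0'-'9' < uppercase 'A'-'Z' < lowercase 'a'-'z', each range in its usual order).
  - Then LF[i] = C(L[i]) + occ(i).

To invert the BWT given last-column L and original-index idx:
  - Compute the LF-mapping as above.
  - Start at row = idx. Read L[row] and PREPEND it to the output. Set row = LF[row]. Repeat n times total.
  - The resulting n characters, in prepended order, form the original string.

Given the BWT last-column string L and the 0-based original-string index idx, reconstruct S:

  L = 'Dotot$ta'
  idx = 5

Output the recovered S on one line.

Answer: tattooD$

Derivation:
LF mapping: 1 3 5 4 6 0 7 2
Walk LF starting at row 5, prepending L[row]:
  step 1: row=5, L[5]='$', prepend. Next row=LF[5]=0
  step 2: row=0, L[0]='D', prepend. Next row=LF[0]=1
  step 3: row=1, L[1]='o', prepend. Next row=LF[1]=3
  step 4: row=3, L[3]='o', prepend. Next row=LF[3]=4
  step 5: row=4, L[4]='t', prepend. Next row=LF[4]=6
  step 6: row=6, L[6]='t', prepend. Next row=LF[6]=7
  step 7: row=7, L[7]='a', prepend. Next row=LF[7]=2
  step 8: row=2, L[2]='t', prepend. Next row=LF[2]=5
Reversed output: tattooD$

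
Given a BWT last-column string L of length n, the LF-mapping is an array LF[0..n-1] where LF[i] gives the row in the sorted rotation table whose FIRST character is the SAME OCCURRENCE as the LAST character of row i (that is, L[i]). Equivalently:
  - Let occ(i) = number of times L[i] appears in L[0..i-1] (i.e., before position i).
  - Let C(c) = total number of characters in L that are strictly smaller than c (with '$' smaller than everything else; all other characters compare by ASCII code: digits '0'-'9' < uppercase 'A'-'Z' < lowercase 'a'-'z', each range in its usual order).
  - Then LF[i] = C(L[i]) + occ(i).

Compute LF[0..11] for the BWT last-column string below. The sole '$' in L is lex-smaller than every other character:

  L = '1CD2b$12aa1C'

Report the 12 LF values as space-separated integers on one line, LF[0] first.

Answer: 1 6 8 4 11 0 2 5 9 10 3 7

Derivation:
Char counts: '$':1, '1':3, '2':2, 'C':2, 'D':1, 'a':2, 'b':1
C (first-col start): C('$')=0, C('1')=1, C('2')=4, C('C')=6, C('D')=8, C('a')=9, C('b')=11
L[0]='1': occ=0, LF[0]=C('1')+0=1+0=1
L[1]='C': occ=0, LF[1]=C('C')+0=6+0=6
L[2]='D': occ=0, LF[2]=C('D')+0=8+0=8
L[3]='2': occ=0, LF[3]=C('2')+0=4+0=4
L[4]='b': occ=0, LF[4]=C('b')+0=11+0=11
L[5]='$': occ=0, LF[5]=C('$')+0=0+0=0
L[6]='1': occ=1, LF[6]=C('1')+1=1+1=2
L[7]='2': occ=1, LF[7]=C('2')+1=4+1=5
L[8]='a': occ=0, LF[8]=C('a')+0=9+0=9
L[9]='a': occ=1, LF[9]=C('a')+1=9+1=10
L[10]='1': occ=2, LF[10]=C('1')+2=1+2=3
L[11]='C': occ=1, LF[11]=C('C')+1=6+1=7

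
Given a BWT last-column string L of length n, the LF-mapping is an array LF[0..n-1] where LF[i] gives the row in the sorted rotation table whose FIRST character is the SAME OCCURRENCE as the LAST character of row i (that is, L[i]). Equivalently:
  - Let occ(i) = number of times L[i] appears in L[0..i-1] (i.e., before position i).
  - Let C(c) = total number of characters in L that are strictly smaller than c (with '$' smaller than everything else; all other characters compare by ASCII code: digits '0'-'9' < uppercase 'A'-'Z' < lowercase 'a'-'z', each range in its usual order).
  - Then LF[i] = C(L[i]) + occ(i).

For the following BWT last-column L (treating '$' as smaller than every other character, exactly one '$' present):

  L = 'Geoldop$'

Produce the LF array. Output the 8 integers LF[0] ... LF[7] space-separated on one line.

Answer: 1 3 5 4 2 6 7 0

Derivation:
Char counts: '$':1, 'G':1, 'd':1, 'e':1, 'l':1, 'o':2, 'p':1
C (first-col start): C('$')=0, C('G')=1, C('d')=2, C('e')=3, C('l')=4, C('o')=5, C('p')=7
L[0]='G': occ=0, LF[0]=C('G')+0=1+0=1
L[1]='e': occ=0, LF[1]=C('e')+0=3+0=3
L[2]='o': occ=0, LF[2]=C('o')+0=5+0=5
L[3]='l': occ=0, LF[3]=C('l')+0=4+0=4
L[4]='d': occ=0, LF[4]=C('d')+0=2+0=2
L[5]='o': occ=1, LF[5]=C('o')+1=5+1=6
L[6]='p': occ=0, LF[6]=C('p')+0=7+0=7
L[7]='$': occ=0, LF[7]=C('$')+0=0+0=0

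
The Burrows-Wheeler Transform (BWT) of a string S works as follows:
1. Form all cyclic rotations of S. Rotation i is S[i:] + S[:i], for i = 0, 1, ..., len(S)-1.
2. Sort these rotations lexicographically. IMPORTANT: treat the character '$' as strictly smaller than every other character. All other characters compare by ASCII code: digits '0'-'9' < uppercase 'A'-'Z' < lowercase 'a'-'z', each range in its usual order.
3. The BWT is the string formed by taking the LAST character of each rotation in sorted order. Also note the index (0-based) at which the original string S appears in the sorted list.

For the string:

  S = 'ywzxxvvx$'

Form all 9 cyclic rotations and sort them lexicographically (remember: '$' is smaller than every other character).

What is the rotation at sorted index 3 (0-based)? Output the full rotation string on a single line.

All 9 rotations (rotation i = S[i:]+S[:i]):
  rot[0] = ywzxxvvx$
  rot[1] = wzxxvvx$y
  rot[2] = zxxvvx$yw
  rot[3] = xxvvx$ywz
  rot[4] = xvvx$ywzx
  rot[5] = vvx$ywzxx
  rot[6] = vx$ywzxxv
  rot[7] = x$ywzxxvv
  rot[8] = $ywzxxvvx
Sorted (with $ < everything):
  sorted[0] = $ywzxxvvx
  sorted[1] = vvx$ywzxx
  sorted[2] = vx$ywzxxv
  sorted[3] = wzxxvvx$y
  sorted[4] = x$ywzxxvv
  sorted[5] = xvvx$ywzx
  sorted[6] = xxvvx$ywz
  sorted[7] = ywzxxvvx$
  sorted[8] = zxxvvx$yw
sorted[3] = wzxxvvx$y

Answer: wzxxvvx$y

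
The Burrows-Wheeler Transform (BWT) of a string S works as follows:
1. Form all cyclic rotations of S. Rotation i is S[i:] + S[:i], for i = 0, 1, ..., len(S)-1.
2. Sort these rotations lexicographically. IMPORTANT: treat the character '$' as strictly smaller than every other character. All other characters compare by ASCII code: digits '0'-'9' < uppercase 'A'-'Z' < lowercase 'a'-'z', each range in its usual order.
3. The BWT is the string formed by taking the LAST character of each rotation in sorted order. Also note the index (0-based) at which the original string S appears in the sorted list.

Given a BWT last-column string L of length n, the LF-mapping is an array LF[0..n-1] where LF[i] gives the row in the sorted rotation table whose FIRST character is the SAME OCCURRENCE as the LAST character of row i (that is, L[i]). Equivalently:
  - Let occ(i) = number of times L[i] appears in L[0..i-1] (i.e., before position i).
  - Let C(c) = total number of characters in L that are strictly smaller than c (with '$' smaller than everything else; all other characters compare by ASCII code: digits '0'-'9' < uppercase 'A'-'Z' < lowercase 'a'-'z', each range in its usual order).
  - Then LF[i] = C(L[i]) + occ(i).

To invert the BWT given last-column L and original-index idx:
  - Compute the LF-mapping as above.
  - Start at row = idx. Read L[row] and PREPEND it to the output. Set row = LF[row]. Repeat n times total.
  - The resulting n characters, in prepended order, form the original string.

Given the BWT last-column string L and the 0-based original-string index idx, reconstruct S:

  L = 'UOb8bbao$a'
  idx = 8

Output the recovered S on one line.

LF mapping: 3 2 6 1 7 8 4 9 0 5
Walk LF starting at row 8, prepending L[row]:
  step 1: row=8, L[8]='$', prepend. Next row=LF[8]=0
  step 2: row=0, L[0]='U', prepend. Next row=LF[0]=3
  step 3: row=3, L[3]='8', prepend. Next row=LF[3]=1
  step 4: row=1, L[1]='O', prepend. Next row=LF[1]=2
  step 5: row=2, L[2]='b', prepend. Next row=LF[2]=6
  step 6: row=6, L[6]='a', prepend. Next row=LF[6]=4
  step 7: row=4, L[4]='b', prepend. Next row=LF[4]=7
  step 8: row=7, L[7]='o', prepend. Next row=LF[7]=9
  step 9: row=9, L[9]='a', prepend. Next row=LF[9]=5
  step 10: row=5, L[5]='b', prepend. Next row=LF[5]=8
Reversed output: baobabO8U$

Answer: baobabO8U$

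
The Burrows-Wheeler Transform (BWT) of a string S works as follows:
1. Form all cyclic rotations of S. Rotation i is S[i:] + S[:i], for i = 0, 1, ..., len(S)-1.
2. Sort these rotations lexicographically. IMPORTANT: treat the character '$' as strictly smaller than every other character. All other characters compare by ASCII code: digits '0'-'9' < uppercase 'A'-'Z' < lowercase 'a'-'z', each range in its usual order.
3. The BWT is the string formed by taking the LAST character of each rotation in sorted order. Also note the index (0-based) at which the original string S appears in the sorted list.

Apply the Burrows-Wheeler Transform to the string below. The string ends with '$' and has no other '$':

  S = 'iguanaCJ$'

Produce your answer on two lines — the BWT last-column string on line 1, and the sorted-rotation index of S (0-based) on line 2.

Answer: JaCnui$ag
6

Derivation:
All 9 rotations (rotation i = S[i:]+S[:i]):
  rot[0] = iguanaCJ$
  rot[1] = guanaCJ$i
  rot[2] = uanaCJ$ig
  rot[3] = anaCJ$igu
  rot[4] = naCJ$igua
  rot[5] = aCJ$iguan
  rot[6] = CJ$iguana
  rot[7] = J$iguanaC
  rot[8] = $iguanaCJ
Sorted (with $ < everything):
  sorted[0] = $iguanaCJ  (last char: 'J')
  sorted[1] = CJ$iguana  (last char: 'a')
  sorted[2] = J$iguanaC  (last char: 'C')
  sorted[3] = aCJ$iguan  (last char: 'n')
  sorted[4] = anaCJ$igu  (last char: 'u')
  sorted[5] = guanaCJ$i  (last char: 'i')
  sorted[6] = iguanaCJ$  (last char: '$')
  sorted[7] = naCJ$igua  (last char: 'a')
  sorted[8] = uanaCJ$ig  (last char: 'g')
Last column: JaCnui$ag
Original string S is at sorted index 6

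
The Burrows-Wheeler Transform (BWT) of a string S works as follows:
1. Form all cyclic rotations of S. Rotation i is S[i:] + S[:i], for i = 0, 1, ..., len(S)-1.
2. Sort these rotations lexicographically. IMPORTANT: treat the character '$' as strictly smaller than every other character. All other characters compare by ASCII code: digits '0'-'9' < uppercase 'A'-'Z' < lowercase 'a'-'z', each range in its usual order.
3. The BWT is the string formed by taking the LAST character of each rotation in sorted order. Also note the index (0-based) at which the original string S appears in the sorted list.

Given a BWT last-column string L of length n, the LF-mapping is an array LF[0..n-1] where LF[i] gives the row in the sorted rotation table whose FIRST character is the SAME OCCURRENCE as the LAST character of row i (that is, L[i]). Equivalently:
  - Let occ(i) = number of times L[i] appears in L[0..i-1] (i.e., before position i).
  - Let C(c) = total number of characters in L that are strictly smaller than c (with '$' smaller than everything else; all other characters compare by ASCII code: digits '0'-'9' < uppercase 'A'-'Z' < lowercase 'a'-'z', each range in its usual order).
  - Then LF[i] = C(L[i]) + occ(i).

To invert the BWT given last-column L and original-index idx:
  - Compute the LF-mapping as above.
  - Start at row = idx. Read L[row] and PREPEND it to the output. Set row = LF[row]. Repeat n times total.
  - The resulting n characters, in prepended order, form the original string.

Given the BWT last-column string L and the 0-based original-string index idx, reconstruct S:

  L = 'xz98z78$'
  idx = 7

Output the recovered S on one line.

LF mapping: 5 6 4 2 7 1 3 0
Walk LF starting at row 7, prepending L[row]:
  step 1: row=7, L[7]='$', prepend. Next row=LF[7]=0
  step 2: row=0, L[0]='x', prepend. Next row=LF[0]=5
  step 3: row=5, L[5]='7', prepend. Next row=LF[5]=1
  step 4: row=1, L[1]='z', prepend. Next row=LF[1]=6
  step 5: row=6, L[6]='8', prepend. Next row=LF[6]=3
  step 6: row=3, L[3]='8', prepend. Next row=LF[3]=2
  step 7: row=2, L[2]='9', prepend. Next row=LF[2]=4
  step 8: row=4, L[4]='z', prepend. Next row=LF[4]=7
Reversed output: z988z7x$

Answer: z988z7x$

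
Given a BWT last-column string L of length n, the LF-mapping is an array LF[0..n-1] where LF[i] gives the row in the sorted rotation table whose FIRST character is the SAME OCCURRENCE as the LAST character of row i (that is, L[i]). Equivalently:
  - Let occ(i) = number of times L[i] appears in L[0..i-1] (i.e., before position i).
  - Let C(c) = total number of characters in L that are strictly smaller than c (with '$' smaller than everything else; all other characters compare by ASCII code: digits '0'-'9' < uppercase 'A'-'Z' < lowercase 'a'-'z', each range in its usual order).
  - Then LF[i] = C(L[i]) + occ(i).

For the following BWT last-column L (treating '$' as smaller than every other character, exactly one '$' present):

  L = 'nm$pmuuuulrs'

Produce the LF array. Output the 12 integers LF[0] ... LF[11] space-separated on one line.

Answer: 4 2 0 5 3 8 9 10 11 1 6 7

Derivation:
Char counts: '$':1, 'l':1, 'm':2, 'n':1, 'p':1, 'r':1, 's':1, 'u':4
C (first-col start): C('$')=0, C('l')=1, C('m')=2, C('n')=4, C('p')=5, C('r')=6, C('s')=7, C('u')=8
L[0]='n': occ=0, LF[0]=C('n')+0=4+0=4
L[1]='m': occ=0, LF[1]=C('m')+0=2+0=2
L[2]='$': occ=0, LF[2]=C('$')+0=0+0=0
L[3]='p': occ=0, LF[3]=C('p')+0=5+0=5
L[4]='m': occ=1, LF[4]=C('m')+1=2+1=3
L[5]='u': occ=0, LF[5]=C('u')+0=8+0=8
L[6]='u': occ=1, LF[6]=C('u')+1=8+1=9
L[7]='u': occ=2, LF[7]=C('u')+2=8+2=10
L[8]='u': occ=3, LF[8]=C('u')+3=8+3=11
L[9]='l': occ=0, LF[9]=C('l')+0=1+0=1
L[10]='r': occ=0, LF[10]=C('r')+0=6+0=6
L[11]='s': occ=0, LF[11]=C('s')+0=7+0=7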